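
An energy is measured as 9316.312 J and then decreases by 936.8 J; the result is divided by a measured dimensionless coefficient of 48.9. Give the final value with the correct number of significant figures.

9316.312 J − 936.8 J = 8379.512 J; the difference is limited to 1 decimal place (5 s.f.).
Carrying full precision, 8379.512 ÷ 48.9 = 171.360163599… J; 48.9 has 3 s.f., so the result keeps min(5, 3) = 3 s.f.
Rounded to 3 significant figures: 171 J.

171 J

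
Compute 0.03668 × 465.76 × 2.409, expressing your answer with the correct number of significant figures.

41.16

0.03668 × 465.76 × 2.409 = 41.1555410112
Multiplication/division keeps the fewest significant figures: 0.03668 → 4 s.f., 465.76 → 5 s.f., 2.409 → 4 s.f.; limit is 4.
Rounded to 4 significant figures: 41.16.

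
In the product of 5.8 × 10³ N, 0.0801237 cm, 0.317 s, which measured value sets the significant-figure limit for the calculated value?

5.8 × 10³ N

5.8 × 10³ N → 2 s.f.; 0.0801237 cm → 6 s.f.; 0.317 s → 3 s.f.
The fewest is 2 significant figures, from 5.8 × 10³ N.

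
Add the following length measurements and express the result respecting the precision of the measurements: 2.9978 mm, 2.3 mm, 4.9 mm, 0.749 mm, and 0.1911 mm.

2.9978 mm + 2.3 mm + 4.9 mm + 0.749 mm + 0.1911 mm = 11.1379 mm.
Addition/subtraction keeps the fewest decimal places: 2.9978 → 4 decimal places, 2.3 → 1 decimal place, 4.9 → 1 decimal place, 0.749 → 3 decimal places, 0.1911 → 4 decimal places; limit is 1.
Rounded to 1 decimal place: 11.1 mm.

11.1 mm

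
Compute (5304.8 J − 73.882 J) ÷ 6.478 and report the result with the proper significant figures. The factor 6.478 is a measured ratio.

5304.8 J − 73.882 J = 5230.918 J; the difference is limited to 1 decimal place (5 s.f.).
Carrying full precision, 5230.918 ÷ 6.478 = 807.489657302… J; 6.478 has 4 s.f., so the result keeps min(5, 4) = 4 s.f.
Rounded to 4 significant figures: 8.075 × 10^2 J.

8.075 × 10^2 J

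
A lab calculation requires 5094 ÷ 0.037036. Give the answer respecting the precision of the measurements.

5094 ÷ 0.037036 = 137541.851172…
Multiplication/division keeps the fewest significant figures: 5094 → 4 s.f., 0.037036 → 5 s.f.; limit is 4.
Rounded to 4 significant figures: 1.375 × 10^5.

1.375 × 10^5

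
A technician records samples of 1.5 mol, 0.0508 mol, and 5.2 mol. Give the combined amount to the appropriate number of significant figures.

1.5 mol + 0.0508 mol + 5.2 mol = 6.7508 mol.
Addition/subtraction keeps the fewest decimal places: 1.5 → 1 decimal place, 0.0508 → 4 decimal places, 5.2 → 1 decimal place; limit is 1.
Rounded to 1 decimal place: 6.8 mol.

6.8 mol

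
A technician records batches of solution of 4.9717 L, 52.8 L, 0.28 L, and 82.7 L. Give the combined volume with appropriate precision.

140.8 L

4.9717 L + 52.8 L + 0.28 L + 82.7 L = 140.7517 L.
Addition/subtraction keeps the fewest decimal places: 4.9717 → 4 decimal places, 52.8 → 1 decimal place, 0.28 → 2 decimal places, 82.7 → 1 decimal place; limit is 1.
Rounded to 1 decimal place: 140.8 L.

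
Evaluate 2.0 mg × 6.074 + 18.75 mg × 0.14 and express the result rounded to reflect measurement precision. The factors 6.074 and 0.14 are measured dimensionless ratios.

15 mg

2.0 × 6.074 = 12.148 → 12 mg (2 s.f., last digit at the 10^0 place).
18.75 × 0.14 = 2.625 → 2.6 mg (2 s.f., last digit at the 10^-1 place).
Sum: 14.773 mg; keep the coarser place, 10^0.
Result: 15 mg.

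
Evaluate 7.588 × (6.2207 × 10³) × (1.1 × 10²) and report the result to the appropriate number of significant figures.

7.588 × (6.2207 × 10³) × (1.1 × 10²) = 5192293.876
Multiplication/division keeps the fewest significant figures: 7.588 → 4 s.f., 6.2207 × 10³ → 5 s.f., 1.1 × 10² → 2 s.f.; limit is 2.
Rounded to 2 significant figures: 5.2 × 10⁶.

5.2 × 10⁶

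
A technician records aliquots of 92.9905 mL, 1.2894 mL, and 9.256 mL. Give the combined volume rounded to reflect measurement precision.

92.9905 mL + 1.2894 mL + 9.256 mL = 103.5359 mL.
Addition/subtraction keeps the fewest decimal places: 92.9905 → 4 decimal places, 1.2894 → 4 decimal places, 9.256 → 3 decimal places; limit is 3.
Rounded to 3 decimal places: 103.536 mL.

103.536 mL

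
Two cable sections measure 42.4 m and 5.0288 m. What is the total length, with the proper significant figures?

47.4 m

42.4 m + 5.0288 m = 47.4288 m.
Addition/subtraction keeps the fewest decimal places: 42.4 → 1 decimal place, 5.0288 → 4 decimal places; limit is 1.
Rounded to 1 decimal place: 47.4 m.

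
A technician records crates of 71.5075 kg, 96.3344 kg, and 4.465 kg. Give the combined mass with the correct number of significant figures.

71.5075 kg + 96.3344 kg + 4.465 kg = 172.3069 kg.
Addition/subtraction keeps the fewest decimal places: 71.5075 → 4 decimal places, 96.3344 → 4 decimal places, 4.465 → 3 decimal places; limit is 3.
Rounded to 3 decimal places: 172.307 kg.

172.307 kg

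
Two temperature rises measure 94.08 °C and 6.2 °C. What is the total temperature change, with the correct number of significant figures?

100.3 °C

94.08 °C + 6.2 °C = 100.28 °C.
Addition/subtraction keeps the fewest decimal places: 94.08 → 2 decimal places, 6.2 → 1 decimal place; limit is 1.
Rounded to 1 decimal place: 100.3 °C.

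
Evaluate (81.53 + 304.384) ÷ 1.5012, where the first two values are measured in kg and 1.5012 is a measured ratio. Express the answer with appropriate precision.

257.07 kg

81.53 kg + 304.384 kg = 385.914 kg; the sum is limited to 2 decimal places (5 s.f.).
Carrying full precision, 385.914 ÷ 1.5012 = 257.070343725… kg; 1.5012 has 5 s.f., so the result keeps min(5, 5) = 5 s.f.
Rounded to 5 significant figures: 257.07 kg.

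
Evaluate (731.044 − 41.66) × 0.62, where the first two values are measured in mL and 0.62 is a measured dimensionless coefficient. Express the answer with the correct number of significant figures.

4.3 × 10² mL

731.044 mL − 41.66 mL = 689.384 mL; the difference is limited to 2 decimal places (5 s.f.).
Carrying full precision, 689.384 × 0.62 = 427.41808 mL; 0.62 has 2 s.f., so the result keeps min(5, 2) = 2 s.f.
Rounded to 2 significant figures: 4.3 × 10² mL.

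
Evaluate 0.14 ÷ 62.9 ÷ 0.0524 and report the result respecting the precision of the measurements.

0.14 ÷ 62.9 ÷ 0.0524 = 0.0424762436437…
Multiplication/division keeps the fewest significant figures: 0.14 → 2 s.f., 62.9 → 3 s.f., 0.0524 → 3 s.f.; limit is 2.
Rounded to 2 significant figures: 4.2 × 10⁻².

4.2 × 10⁻²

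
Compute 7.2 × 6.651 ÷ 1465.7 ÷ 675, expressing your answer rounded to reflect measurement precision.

7.2 × 6.651 ÷ 1465.7 ÷ 675 = 0.0000484028109436…
Multiplication/division keeps the fewest significant figures: 7.2 → 2 s.f., 6.651 → 4 s.f., 1465.7 → 5 s.f., 675 → 3 s.f.; limit is 2.
Rounded to 2 significant figures: 4.8 × 10⁻⁵.

4.8 × 10⁻⁵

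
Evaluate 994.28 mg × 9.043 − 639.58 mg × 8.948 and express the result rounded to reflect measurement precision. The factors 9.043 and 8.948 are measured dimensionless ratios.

3268 mg

994.28 × 9.043 = 8991.27404 → 8991 mg (4 s.f., last digit at the 10^0 place).
639.58 × 8.948 = 5722.96184 → 5723 mg (4 s.f., last digit at the 10^0 place).
Difference: 3268.3122 mg; keep the coarser place, 10^0.
Result: 3268 mg.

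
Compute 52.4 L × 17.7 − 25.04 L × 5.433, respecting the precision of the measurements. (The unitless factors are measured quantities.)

52.4 × 17.7 = 927.48 → 927 L (3 s.f., last digit at the 10^0 place).
25.04 × 5.433 = 136.04232 → 1.360 × 10^2 L (4 s.f., last digit at the 10^-1 place).
Difference: 791.43768 L; keep the coarser place, 10^0.
Result: 791 L.

791 L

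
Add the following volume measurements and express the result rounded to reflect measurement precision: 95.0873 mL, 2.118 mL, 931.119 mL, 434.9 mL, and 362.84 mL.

95.0873 mL + 2.118 mL + 931.119 mL + 434.9 mL + 362.84 mL = 1826.0643 mL.
Addition/subtraction keeps the fewest decimal places: 95.0873 → 4 decimal places, 2.118 → 3 decimal places, 931.119 → 3 decimal places, 434.9 → 1 decimal place, 362.84 → 2 decimal places; limit is 1.
Rounded to 1 decimal place: 1826.1 mL.

1826.1 mL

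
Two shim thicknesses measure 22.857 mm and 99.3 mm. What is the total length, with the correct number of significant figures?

22.857 mm + 99.3 mm = 122.157 mm.
Addition/subtraction keeps the fewest decimal places: 22.857 → 3 decimal places, 99.3 → 1 decimal place; limit is 1.
Rounded to 1 decimal place: 1.222 × 10^2 mm.

1.222 × 10^2 mm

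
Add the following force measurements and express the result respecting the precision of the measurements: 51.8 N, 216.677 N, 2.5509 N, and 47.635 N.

51.8 N + 216.677 N + 2.5509 N + 47.635 N = 318.6629 N.
Addition/subtraction keeps the fewest decimal places: 51.8 → 1 decimal place, 216.677 → 3 decimal places, 2.5509 → 4 decimal places, 47.635 → 3 decimal places; limit is 1.
Rounded to 1 decimal place: 318.7 N.

318.7 N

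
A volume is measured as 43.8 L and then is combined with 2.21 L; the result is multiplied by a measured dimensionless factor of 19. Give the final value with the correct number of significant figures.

8.7 × 10^2 L

43.8 L + 2.21 L = 46.01 L; the sum is limited to 1 decimal place (3 s.f.).
Carrying full precision, 46.01 × 19 = 874.19 L; 19 has 2 s.f., so the result keeps min(3, 2) = 2 s.f.
Rounded to 2 significant figures: 8.7 × 10^2 L.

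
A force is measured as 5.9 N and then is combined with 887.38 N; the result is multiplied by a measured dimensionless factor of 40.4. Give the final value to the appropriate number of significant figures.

5.9 N + 887.38 N = 893.28 N; the sum is limited to 1 decimal place (4 s.f.).
Carrying full precision, 893.28 × 40.4 = 36088.512 N; 40.4 has 3 s.f., so the result keeps min(4, 3) = 3 s.f.
Rounded to 3 significant figures: 3.61 × 10⁴ N.

3.61 × 10⁴ N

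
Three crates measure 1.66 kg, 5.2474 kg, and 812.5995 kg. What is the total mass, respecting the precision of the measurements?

1.66 kg + 5.2474 kg + 812.5995 kg = 819.5069 kg.
Addition/subtraction keeps the fewest decimal places: 1.66 → 2 decimal places, 5.2474 → 4 decimal places, 812.5995 → 4 decimal places; limit is 2.
Rounded to 2 decimal places: 819.51 kg.

819.51 kg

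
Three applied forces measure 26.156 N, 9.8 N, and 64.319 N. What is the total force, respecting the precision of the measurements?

26.156 N + 9.8 N + 64.319 N = 100.275 N.
Addition/subtraction keeps the fewest decimal places: 26.156 → 3 decimal places, 9.8 → 1 decimal place, 64.319 → 3 decimal places; limit is 1.
Rounded to 1 decimal place: 100.3 N.

100.3 N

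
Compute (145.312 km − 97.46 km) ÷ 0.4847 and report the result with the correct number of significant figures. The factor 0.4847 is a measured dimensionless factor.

145.312 km − 97.46 km = 47.852 km; the difference is limited to 2 decimal places (4 s.f.).
Carrying full precision, 47.852 ÷ 0.4847 = 98.7249845265… km; 0.4847 has 4 s.f., so the result keeps min(4, 4) = 4 s.f.
Rounded to 4 significant figures: 98.72 km.

98.72 km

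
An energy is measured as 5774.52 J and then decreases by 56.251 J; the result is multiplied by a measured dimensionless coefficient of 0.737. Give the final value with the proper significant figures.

5774.52 J − 56.251 J = 5718.269 J; the difference is limited to 2 decimal places (6 s.f.).
Carrying full precision, 5718.269 × 0.737 = 4214.364253 J; 0.737 has 3 s.f., so the result keeps min(6, 3) = 3 s.f.
Rounded to 3 significant figures: 4.21 × 10³ J.

4.21 × 10³ J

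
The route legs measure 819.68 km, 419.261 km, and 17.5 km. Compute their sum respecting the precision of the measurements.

819.68 km + 419.261 km + 17.5 km = 1256.441 km.
Addition/subtraction keeps the fewest decimal places: 819.68 → 2 decimal places, 419.261 → 3 decimal places, 17.5 → 1 decimal place; limit is 1.
Rounded to 1 decimal place: 1256.4 km.

1256.4 km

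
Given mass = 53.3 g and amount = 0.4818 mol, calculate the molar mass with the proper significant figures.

111 g/mol

molar mass = 53.3 g ÷ 0.4818 mol = 110.626816106… g/mol.
53.3 has 3 significant figures; 0.4818 has 4.
Division/multiplication keeps the fewest: 3 significant figures.
Rounded: 111 g/mol.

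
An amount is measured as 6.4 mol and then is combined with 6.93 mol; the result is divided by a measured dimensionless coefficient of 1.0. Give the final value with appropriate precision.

6.4 mol + 6.93 mol = 13.33 mol; the sum is limited to 1 decimal place (3 s.f.).
Carrying full precision, 13.33 ÷ 1.0 = 13.33 mol; 1.0 has 2 s.f., so the result keeps min(3, 2) = 2 s.f.
Rounded to 2 significant figures: 13 mol.

13 mol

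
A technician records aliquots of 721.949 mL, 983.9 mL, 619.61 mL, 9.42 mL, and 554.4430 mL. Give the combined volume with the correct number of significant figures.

721.949 mL + 983.9 mL + 619.61 mL + 9.42 mL + 554.4430 mL = 2889.3220 mL.
Addition/subtraction keeps the fewest decimal places: 721.949 → 3 decimal places, 983.9 → 1 decimal place, 619.61 → 2 decimal places, 9.42 → 2 decimal places, 554.4430 → 4 decimal places; limit is 1.
Rounded to 1 decimal place: 2889.3 mL.

2889.3 mL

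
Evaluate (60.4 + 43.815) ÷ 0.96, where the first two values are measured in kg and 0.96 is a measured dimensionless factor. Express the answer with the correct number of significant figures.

60.4 kg + 43.815 kg = 104.215 kg; the sum is limited to 1 decimal place (4 s.f.).
Carrying full precision, 104.215 ÷ 0.96 = 108.557291667… kg; 0.96 has 2 s.f., so the result keeps min(4, 2) = 2 s.f.
Rounded to 2 significant figures: 1.1 × 10² kg.

1.1 × 10² kg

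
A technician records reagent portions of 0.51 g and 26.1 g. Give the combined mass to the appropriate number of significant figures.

26.6 g

0.51 g + 26.1 g = 26.61 g.
Addition/subtraction keeps the fewest decimal places: 0.51 → 2 decimal places, 26.1 → 1 decimal place; limit is 1.
Rounded to 1 decimal place: 26.6 g.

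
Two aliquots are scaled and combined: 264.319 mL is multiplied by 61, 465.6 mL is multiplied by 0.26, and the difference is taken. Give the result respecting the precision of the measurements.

264.319 × 61 = 16123.459 → 1.6 × 10⁴ mL (2 s.f., last digit at the 10^3 place).
465.6 × 0.26 = 121.056 → 1.2 × 10² mL (2 s.f., last digit at the 10^1 place).
Difference: 16002.403 mL; keep the coarser place, 10^3.
Result: 1.6 × 10⁴ mL.

1.6 × 10⁴ mL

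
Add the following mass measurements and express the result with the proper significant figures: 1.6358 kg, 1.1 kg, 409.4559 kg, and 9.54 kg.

421.7 kg

1.6358 kg + 1.1 kg + 409.4559 kg + 9.54 kg = 421.7317 kg.
Addition/subtraction keeps the fewest decimal places: 1.6358 → 4 decimal places, 1.1 → 1 decimal place, 409.4559 → 4 decimal places, 9.54 → 2 decimal places; limit is 1.
Rounded to 1 decimal place: 421.7 kg.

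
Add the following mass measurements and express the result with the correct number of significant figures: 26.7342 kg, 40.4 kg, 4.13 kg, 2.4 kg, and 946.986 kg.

26.7342 kg + 40.4 kg + 4.13 kg + 2.4 kg + 946.986 kg = 1020.6502 kg.
Addition/subtraction keeps the fewest decimal places: 26.7342 → 4 decimal places, 40.4 → 1 decimal place, 4.13 → 2 decimal places, 2.4 → 1 decimal place, 946.986 → 3 decimal places; limit is 1.
Rounded to 1 decimal place: 1020.7 kg.

1020.7 kg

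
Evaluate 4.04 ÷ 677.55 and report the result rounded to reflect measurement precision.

5.96 × 10^-3

4.04 ÷ 677.55 = 0.00596265958232…
Multiplication/division keeps the fewest significant figures: 4.04 → 3 s.f., 677.55 → 5 s.f.; limit is 3.
Rounded to 3 significant figures: 5.96 × 10^-3.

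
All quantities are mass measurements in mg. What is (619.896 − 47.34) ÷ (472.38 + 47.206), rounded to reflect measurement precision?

1.1019

619.896 − 47.34 = 572.556, limited to 2 d.p. → 5 s.f.; 472.38 + 47.206 = 519.586, limited to 2 d.p. → 5 s.f.
Carrying full precision, 572.556 ÷ 519.586 = 1.10194654975…; keep min(5, 5) = 5 s.f.
Rounded to 5 significant figures: 1.1019.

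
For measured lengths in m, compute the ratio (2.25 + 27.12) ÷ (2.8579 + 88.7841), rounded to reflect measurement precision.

3.205 × 10^-1

2.25 + 27.12 = 29.37, limited to 2 d.p. → 4 s.f.; 2.8579 + 88.7841 = 91.6420, limited to 4 d.p. → 6 s.f.
Carrying full precision, 29.37 ÷ 91.6420 = 0.320486239934…; keep min(4, 6) = 4 s.f.
Rounded to 4 significant figures: 3.205 × 10^-1.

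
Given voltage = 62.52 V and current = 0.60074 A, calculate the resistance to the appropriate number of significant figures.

104.1 Ω

resistance = 62.52 V ÷ 0.60074 A = 104.071644971… Ω.
62.52 has 4 significant figures; 0.60074 has 5.
Division/multiplication keeps the fewest: 4 significant figures.
Rounded: 104.1 Ω.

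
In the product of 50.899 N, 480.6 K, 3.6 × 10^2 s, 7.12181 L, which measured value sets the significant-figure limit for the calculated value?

50.899 N → 5 s.f.; 480.6 K → 4 s.f.; 3.6 × 10^2 s → 2 s.f.; 7.12181 L → 6 s.f.
The fewest is 2 significant figures, from 3.6 × 10^2 s.

3.6 × 10^2 s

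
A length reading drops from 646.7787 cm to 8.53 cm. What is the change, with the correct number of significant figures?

646.7787 cm − 8.53 cm = 638.2487 cm.
Addition/subtraction keeps the fewest decimal places: 646.7787 → 4 decimal places, 8.53 → 2 decimal places; limit is 2.
Rounded to 2 decimal places: 638.25 cm.

638.25 cm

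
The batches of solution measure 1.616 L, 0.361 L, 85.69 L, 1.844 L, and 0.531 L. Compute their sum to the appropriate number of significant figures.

90.04 L

1.616 L + 0.361 L + 85.69 L + 1.844 L + 0.531 L = 90.042 L.
Addition/subtraction keeps the fewest decimal places: 1.616 → 3 decimal places, 0.361 → 3 decimal places, 85.69 → 2 decimal places, 1.844 → 3 decimal places, 0.531 → 3 decimal places; limit is 2.
Rounded to 2 decimal places: 90.04 L.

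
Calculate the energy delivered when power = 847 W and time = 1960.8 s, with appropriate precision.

1.66 × 10^6 J

energy delivered = 847 W × 1960.8 s = 1660797.6 J.
847 has 3 significant figures; 1960.8 has 5.
Division/multiplication keeps the fewest: 3 significant figures.
Rounded: 1.66 × 10^6 J.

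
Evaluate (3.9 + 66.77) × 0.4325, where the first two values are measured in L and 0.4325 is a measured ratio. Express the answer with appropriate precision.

30.6 L

3.9 L + 66.77 L = 70.67 L; the sum is limited to 1 decimal place (3 s.f.).
Carrying full precision, 70.67 × 0.4325 = 30.564775 L; 0.4325 has 4 s.f., so the result keeps min(3, 4) = 3 s.f.
Rounded to 3 significant figures: 30.6 L.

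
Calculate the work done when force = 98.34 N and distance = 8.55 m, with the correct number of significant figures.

work done = 98.34 N × 8.55 m = 840.807 J.
98.34 has 4 significant figures; 8.55 has 3.
Division/multiplication keeps the fewest: 3 significant figures.
Rounded: 841 J.

841 J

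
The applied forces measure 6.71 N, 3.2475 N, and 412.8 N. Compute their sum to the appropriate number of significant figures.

422.8 N

6.71 N + 3.2475 N + 412.8 N = 422.7575 N.
Addition/subtraction keeps the fewest decimal places: 6.71 → 2 decimal places, 3.2475 → 4 decimal places, 412.8 → 1 decimal place; limit is 1.
Rounded to 1 decimal place: 422.8 N.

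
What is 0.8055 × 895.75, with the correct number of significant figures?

0.8055 × 895.75 = 721.526625
Multiplication/division keeps the fewest significant figures: 0.8055 → 4 s.f., 895.75 → 5 s.f.; limit is 4.
Rounded to 4 significant figures: 721.5.

721.5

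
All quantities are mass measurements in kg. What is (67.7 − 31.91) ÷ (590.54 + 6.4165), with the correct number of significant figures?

0.0600

67.7 − 31.91 = 35.79, limited to 1 d.p. → 3 s.f.; 590.54 + 6.4165 = 596.9565, limited to 2 d.p. → 5 s.f.
Carrying full precision, 35.79 ÷ 596.9565 = 0.0599541172598…; keep min(3, 5) = 3 s.f.
Rounded to 3 significant figures: 0.0600.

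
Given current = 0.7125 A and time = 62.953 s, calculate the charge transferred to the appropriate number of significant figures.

44.85 C

charge transferred = 0.7125 A × 62.953 s = 44.8540125 C.
0.7125 has 4 significant figures; 62.953 has 5.
Division/multiplication keeps the fewest: 4 significant figures.
Rounded: 44.85 C.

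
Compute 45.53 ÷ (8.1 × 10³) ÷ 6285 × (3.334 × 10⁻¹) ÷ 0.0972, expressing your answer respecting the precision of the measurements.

45.53 ÷ (8.1 × 10³) ÷ 6285 × (3.334 × 10⁻¹) ÷ 0.0972 = 0.00000306765616081…
Multiplication/division keeps the fewest significant figures: 45.53 → 4 s.f., 8.1 × 10³ → 2 s.f., 6285 → 4 s.f., 3.334 × 10⁻¹ → 4 s.f., 0.0972 → 3 s.f.; limit is 2.
Rounded to 2 significant figures: 3.1 × 10⁻⁶.

3.1 × 10⁻⁶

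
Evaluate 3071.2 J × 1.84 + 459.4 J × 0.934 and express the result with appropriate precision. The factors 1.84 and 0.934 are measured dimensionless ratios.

6.08 × 10^3 J

3071.2 × 1.84 = 5651.008 → 5.65 × 10^3 J (3 s.f., last digit at the 10^1 place).
459.4 × 0.934 = 429.0796 → 429 J (3 s.f., last digit at the 10^0 place).
Sum: 6080.0876 J; keep the coarser place, 10^1.
Result: 6.08 × 10^3 J.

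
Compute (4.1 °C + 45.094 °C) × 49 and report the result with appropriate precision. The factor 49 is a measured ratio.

4.1 °C + 45.094 °C = 49.194 °C; the sum is limited to 1 decimal place (3 s.f.).
Carrying full precision, 49.194 × 49 = 2410.506 °C; 49 has 2 s.f., so the result keeps min(3, 2) = 2 s.f.
Rounded to 2 significant figures: 2.4 × 10³ °C.

2.4 × 10³ °C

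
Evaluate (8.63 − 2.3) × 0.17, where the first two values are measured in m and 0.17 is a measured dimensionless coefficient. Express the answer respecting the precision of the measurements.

1.1 m

8.63 m − 2.3 m = 6.33 m; the difference is limited to 1 decimal place (2 s.f.).
Carrying full precision, 6.33 × 0.17 = 1.0761 m; 0.17 has 2 s.f., so the result keeps min(2, 2) = 2 s.f.
Rounded to 2 significant figures: 1.1 m.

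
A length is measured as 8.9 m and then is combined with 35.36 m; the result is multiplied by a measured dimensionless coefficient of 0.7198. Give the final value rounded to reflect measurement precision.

31.9 m

8.9 m + 35.36 m = 44.26 m; the sum is limited to 1 decimal place (3 s.f.).
Carrying full precision, 44.26 × 0.7198 = 31.858348 m; 0.7198 has 4 s.f., so the result keeps min(3, 4) = 3 s.f.
Rounded to 3 significant figures: 31.9 m.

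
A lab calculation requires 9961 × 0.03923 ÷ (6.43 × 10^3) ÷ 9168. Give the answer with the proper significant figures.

6.63 × 10^-6

9961 × 0.03923 ÷ (6.43 × 10^3) ÷ 9168 = 0.00000662881151968…
Multiplication/division keeps the fewest significant figures: 9961 → 4 s.f., 0.03923 → 4 s.f., 6.43 × 10^3 → 3 s.f., 9168 → 4 s.f.; limit is 3.
Rounded to 3 significant figures: 6.63 × 10^-6.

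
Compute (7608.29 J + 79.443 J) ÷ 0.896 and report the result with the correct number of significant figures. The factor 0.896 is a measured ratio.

7608.29 J + 79.443 J = 7687.733 J; the sum is limited to 2 decimal places (6 s.f.).
Carrying full precision, 7687.733 ÷ 0.896 = 8580.05915179… J; 0.896 has 3 s.f., so the result keeps min(6, 3) = 3 s.f.
Rounded to 3 significant figures: 8.58 × 10^3 J.

8.58 × 10^3 J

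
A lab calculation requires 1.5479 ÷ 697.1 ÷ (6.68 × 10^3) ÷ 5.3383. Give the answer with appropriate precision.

1.5479 ÷ 697.1 ÷ (6.68 × 10^3) ÷ 5.3383 = 6.22684963477 × 10^-8…
Multiplication/division keeps the fewest significant figures: 1.5479 → 5 s.f., 697.1 → 4 s.f., 6.68 × 10^3 → 3 s.f., 5.3383 → 5 s.f.; limit is 3.
Rounded to 3 significant figures: 6.23 × 10^-8.

6.23 × 10^-8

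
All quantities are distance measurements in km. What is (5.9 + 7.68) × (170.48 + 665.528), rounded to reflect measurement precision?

5.9 + 7.68 = 13.58, limited to 1 d.p. → 3 s.f.; 170.48 + 665.528 = 836.008, limited to 2 d.p. → 5 s.f.
Carrying full precision, 13.58 × 836.008 = 11352.98864; keep min(3, 5) = 3 s.f.
Rounded to 3 significant figures: 1.14 × 10^4 km².

1.14 × 10^4 km²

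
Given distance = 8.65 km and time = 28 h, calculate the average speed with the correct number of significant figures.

average speed = 8.65 km ÷ 28 h = 0.308928571429… km/h.
8.65 has 3 significant figures; 28 has 2.
Division/multiplication keeps the fewest: 2 significant figures.
Rounded: 0.31 km/h.

0.31 km/h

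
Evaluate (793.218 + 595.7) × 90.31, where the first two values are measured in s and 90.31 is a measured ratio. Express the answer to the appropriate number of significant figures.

793.218 s + 595.7 s = 1388.918 s; the sum is limited to 1 decimal place (5 s.f.).
Carrying full precision, 1388.918 × 90.31 = 125433.18458 s; 90.31 has 4 s.f., so the result keeps min(5, 4) = 4 s.f.
Rounded to 4 significant figures: 1.254 × 10^5 s.

1.254 × 10^5 s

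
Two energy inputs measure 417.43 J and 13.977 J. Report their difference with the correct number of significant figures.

4.0345 × 10² J

417.43 J − 13.977 J = 403.453 J.
Addition/subtraction keeps the fewest decimal places: 417.43 → 2 decimal places, 13.977 → 3 decimal places; limit is 2.
Rounded to 2 decimal places: 4.0345 × 10² J.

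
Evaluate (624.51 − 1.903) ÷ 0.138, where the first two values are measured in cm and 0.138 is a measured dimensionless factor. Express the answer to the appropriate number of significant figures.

624.51 cm − 1.903 cm = 622.607 cm; the difference is limited to 2 decimal places (5 s.f.).
Carrying full precision, 622.607 ÷ 0.138 = 4511.64492754… cm; 0.138 has 3 s.f., so the result keeps min(5, 3) = 3 s.f.
Rounded to 3 significant figures: 4.51 × 10³ cm.

4.51 × 10³ cm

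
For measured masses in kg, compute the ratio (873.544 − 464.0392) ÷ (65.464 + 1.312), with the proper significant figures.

6.1325

873.544 − 464.0392 = 409.5048, limited to 3 d.p. → 6 s.f.; 65.464 + 1.312 = 66.776, limited to 3 d.p. → 5 s.f.
Carrying full precision, 409.5048 ÷ 66.776 = 6.13251467593…; keep min(6, 5) = 5 s.f.
Rounded to 5 significant figures: 6.1325.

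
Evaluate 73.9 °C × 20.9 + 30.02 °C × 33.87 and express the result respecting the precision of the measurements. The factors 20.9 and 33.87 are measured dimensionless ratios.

2.56 × 10^3 °C

73.9 × 20.9 = 1544.51 → 1.54 × 10^3 °C (3 s.f., last digit at the 10^1 place).
30.02 × 33.87 = 1016.7774 → 1017 °C (4 s.f., last digit at the 10^0 place).
Sum: 2561.2874 °C; keep the coarser place, 10^1.
Result: 2.56 × 10^3 °C.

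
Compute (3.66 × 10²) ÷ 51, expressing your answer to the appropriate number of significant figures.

(3.66 × 10²) ÷ 51 = 7.17647058824…
Multiplication/division keeps the fewest significant figures: 3.66 × 10² → 3 s.f., 51 → 2 s.f.; limit is 2.
Rounded to 2 significant figures: 7.2.

7.2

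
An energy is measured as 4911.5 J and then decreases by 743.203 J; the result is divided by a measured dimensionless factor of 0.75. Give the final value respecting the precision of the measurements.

4911.5 J − 743.203 J = 4168.297 J; the difference is limited to 1 decimal place (5 s.f.).
Carrying full precision, 4168.297 ÷ 0.75 = 5557.72933333… J; 0.75 has 2 s.f., so the result keeps min(5, 2) = 2 s.f.
Rounded to 2 significant figures: 5.6 × 10^3 J.

5.6 × 10^3 J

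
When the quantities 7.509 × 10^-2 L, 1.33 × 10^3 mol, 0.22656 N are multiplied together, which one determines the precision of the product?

1.33 × 10^3 mol

7.509 × 10^-2 L → 4 s.f.; 1.33 × 10^3 mol → 3 s.f.; 0.22656 N → 5 s.f.
The fewest is 3 significant figures, from 1.33 × 10^3 mol.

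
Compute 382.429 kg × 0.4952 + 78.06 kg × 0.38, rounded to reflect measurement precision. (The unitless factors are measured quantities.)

382.429 × 0.4952 = 189.3788408 → 189.4 kg (4 s.f., last digit at the 10^-1 place).
78.06 × 0.38 = 29.6628 → 3.0 × 10^1 kg (2 s.f., last digit at the 10^0 place).
Sum: 219.0416408 kg; keep the coarser place, 10^0.
Result: 219 kg.

219 kg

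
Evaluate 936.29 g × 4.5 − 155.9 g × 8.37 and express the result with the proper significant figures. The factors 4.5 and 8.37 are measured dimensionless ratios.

2.9 × 10^3 g

936.29 × 4.5 = 4213.305 → 4.2 × 10^3 g (2 s.f., last digit at the 10^2 place).
155.9 × 8.37 = 1304.883 → 1.30 × 10^3 g (3 s.f., last digit at the 10^1 place).
Difference: 2908.422 g; keep the coarser place, 10^2.
Result: 2.9 × 10^3 g.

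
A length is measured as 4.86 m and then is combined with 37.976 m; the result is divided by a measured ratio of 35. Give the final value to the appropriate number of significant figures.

4.86 m + 37.976 m = 42.836 m; the sum is limited to 2 decimal places (4 s.f.).
Carrying full precision, 42.836 ÷ 35 = 1.22388571429… m; 35 has 2 s.f., so the result keeps min(4, 2) = 2 s.f.
Rounded to 2 significant figures: 1.2 m.

1.2 m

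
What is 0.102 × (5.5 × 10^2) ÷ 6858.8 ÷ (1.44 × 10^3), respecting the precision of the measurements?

5.7 × 10^-6

0.102 × (5.5 × 10^2) ÷ 6858.8 ÷ (1.44 × 10^3) = 0.00000568005093214…
Multiplication/division keeps the fewest significant figures: 0.102 → 3 s.f., 5.5 × 10^2 → 2 s.f., 6858.8 → 5 s.f., 1.44 × 10^3 → 3 s.f.; limit is 2.
Rounded to 2 significant figures: 5.7 × 10^-6.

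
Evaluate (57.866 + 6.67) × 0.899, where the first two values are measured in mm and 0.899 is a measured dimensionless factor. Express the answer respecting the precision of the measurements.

58.0 mm

57.866 mm + 6.67 mm = 64.536 mm; the sum is limited to 2 decimal places (4 s.f.).
Carrying full precision, 64.536 × 0.899 = 58.017864 mm; 0.899 has 3 s.f., so the result keeps min(4, 3) = 3 s.f.
Rounded to 3 significant figures: 58.0 mm.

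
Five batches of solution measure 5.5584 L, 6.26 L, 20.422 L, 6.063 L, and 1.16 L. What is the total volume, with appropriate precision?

39.46 L

5.5584 L + 6.26 L + 20.422 L + 6.063 L + 1.16 L = 39.4634 L.
Addition/subtraction keeps the fewest decimal places: 5.5584 → 4 decimal places, 6.26 → 2 decimal places, 20.422 → 3 decimal places, 6.063 → 3 decimal places, 1.16 → 2 decimal places; limit is 2.
Rounded to 2 decimal places: 39.46 L.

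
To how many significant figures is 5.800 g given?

5.800: trailing zeros after a decimal point are significant.

4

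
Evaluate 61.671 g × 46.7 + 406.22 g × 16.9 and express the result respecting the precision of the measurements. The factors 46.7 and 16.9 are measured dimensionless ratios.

9.75 × 10³ g

61.671 × 46.7 = 2880.0357 → 2.88 × 10³ g (3 s.f., last digit at the 10^1 place).
406.22 × 16.9 = 6865.118 → 6.87 × 10³ g (3 s.f., last digit at the 10^1 place).
Sum: 9745.1537 g; keep the coarser place, 10^1.
Result: 9.75 × 10³ g.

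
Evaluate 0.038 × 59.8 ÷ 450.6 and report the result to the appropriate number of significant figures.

0.038 × 59.8 ÷ 450.6 = 0.00504305370617…
Multiplication/division keeps the fewest significant figures: 0.038 → 2 s.f., 59.8 → 3 s.f., 450.6 → 4 s.f.; limit is 2.
Rounded to 2 significant figures: 0.0050.

0.0050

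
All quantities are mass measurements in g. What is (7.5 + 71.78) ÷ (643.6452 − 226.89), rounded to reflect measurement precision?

0.190

7.5 + 71.78 = 79.28, limited to 1 d.p. → 3 s.f.; 643.6452 − 226.89 = 416.7552, limited to 2 d.p. → 5 s.f.
Carrying full precision, 79.28 ÷ 416.7552 = 0.190231579594…; keep min(3, 5) = 3 s.f.
Rounded to 3 significant figures: 0.190.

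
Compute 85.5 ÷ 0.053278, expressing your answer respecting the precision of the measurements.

1.60 × 10^3

85.5 ÷ 0.053278 = 1604.78996959…
Multiplication/division keeps the fewest significant figures: 85.5 → 3 s.f., 0.053278 → 5 s.f.; limit is 3.
Rounded to 3 significant figures: 1.60 × 10^3.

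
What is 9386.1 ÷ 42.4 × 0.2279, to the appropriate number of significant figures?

9386.1 ÷ 42.4 × 0.2279 = 50.4502875
Multiplication/division keeps the fewest significant figures: 9386.1 → 5 s.f., 42.4 → 3 s.f., 0.2279 → 4 s.f.; limit is 3.
Rounded to 3 significant figures: 50.5.

50.5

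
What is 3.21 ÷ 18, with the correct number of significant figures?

0.18

3.21 ÷ 18 = 0.178333333333…
Multiplication/division keeps the fewest significant figures: 3.21 → 3 s.f., 18 → 2 s.f.; limit is 2.
Rounded to 2 significant figures: 0.18.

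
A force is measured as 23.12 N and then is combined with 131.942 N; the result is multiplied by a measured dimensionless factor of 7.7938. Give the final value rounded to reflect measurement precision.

1.2085 × 10^3 N

23.12 N + 131.942 N = 155.062 N; the sum is limited to 2 decimal places (5 s.f.).
Carrying full precision, 155.062 × 7.7938 = 1208.5222156 N; 7.7938 has 5 s.f., so the result keeps min(5, 5) = 5 s.f.
Rounded to 5 significant figures: 1.2085 × 10^3 N.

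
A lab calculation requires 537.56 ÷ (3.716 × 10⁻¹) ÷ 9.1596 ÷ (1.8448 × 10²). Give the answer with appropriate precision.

0.8561

537.56 ÷ (3.716 × 10⁻¹) ÷ 9.1596 ÷ (1.8448 × 10²) = 0.856101861869…
Multiplication/division keeps the fewest significant figures: 537.56 → 5 s.f., 3.716 × 10⁻¹ → 4 s.f., 9.1596 → 5 s.f., 1.8448 × 10² → 5 s.f.; limit is 4.
Rounded to 4 significant figures: 0.8561.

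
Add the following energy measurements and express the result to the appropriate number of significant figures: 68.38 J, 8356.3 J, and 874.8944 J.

9299.6 J

68.38 J + 8356.3 J + 874.8944 J = 9299.5744 J.
Addition/subtraction keeps the fewest decimal places: 68.38 → 2 decimal places, 8356.3 → 1 decimal place, 874.8944 → 4 decimal places; limit is 1.
Rounded to 1 decimal place: 9299.6 J.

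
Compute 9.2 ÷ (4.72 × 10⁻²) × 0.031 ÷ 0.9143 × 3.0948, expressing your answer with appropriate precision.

9.2 ÷ (4.72 × 10⁻²) × 0.031 ÷ 0.9143 × 3.0948 = 20.4527349811…
Multiplication/division keeps the fewest significant figures: 9.2 → 2 s.f., 4.72 × 10⁻² → 3 s.f., 0.031 → 2 s.f., 0.9143 → 4 s.f., 3.0948 → 5 s.f.; limit is 2.
Rounded to 2 significant figures: 20.

20.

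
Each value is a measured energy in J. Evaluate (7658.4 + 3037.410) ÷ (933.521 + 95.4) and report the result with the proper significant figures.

10.395

7658.4 + 3037.410 = 10695.810, limited to 1 d.p. → 6 s.f.; 933.521 + 95.4 = 1028.921, limited to 1 d.p. → 5 s.f.
Carrying full precision, 10695.810 ÷ 1028.921 = 10.3951712522…; keep min(6, 5) = 5 s.f.
Rounded to 5 significant figures: 10.395.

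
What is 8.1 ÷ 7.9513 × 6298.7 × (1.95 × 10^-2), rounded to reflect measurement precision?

8.1 ÷ 7.9513 × 6298.7 × (1.95 × 10^-2) = 125.121636085…
Multiplication/division keeps the fewest significant figures: 8.1 → 2 s.f., 7.9513 → 5 s.f., 6298.7 → 5 s.f., 1.95 × 10^-2 → 3 s.f.; limit is 2.
Rounded to 2 significant figures: 1.3 × 10^2.

1.3 × 10^2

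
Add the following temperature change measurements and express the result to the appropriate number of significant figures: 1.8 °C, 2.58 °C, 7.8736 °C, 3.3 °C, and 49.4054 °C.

65.0 °C

1.8 °C + 2.58 °C + 7.8736 °C + 3.3 °C + 49.4054 °C = 64.9590 °C.
Addition/subtraction keeps the fewest decimal places: 1.8 → 1 decimal place, 2.58 → 2 decimal places, 7.8736 → 4 decimal places, 3.3 → 1 decimal place, 49.4054 → 4 decimal places; limit is 1.
Rounded to 1 decimal place: 65.0 °C.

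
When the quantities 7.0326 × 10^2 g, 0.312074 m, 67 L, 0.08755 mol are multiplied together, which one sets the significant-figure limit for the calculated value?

7.0326 × 10^2 g → 5 s.f.; 0.312074 m → 6 s.f.; 67 L → 2 s.f.; 0.08755 mol → 4 s.f.
The fewest is 2 significant figures, from 67 L.

67 L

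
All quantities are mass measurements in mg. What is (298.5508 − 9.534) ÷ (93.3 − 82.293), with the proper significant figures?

26.3

298.5508 − 9.534 = 289.0168, limited to 3 d.p. → 6 s.f.; 93.3 − 82.293 = 11.007, limited to 1 d.p. → 3 s.f.
Carrying full precision, 289.0168 ÷ 11.007 = 26.2575451985…; keep min(6, 3) = 3 s.f.
Rounded to 3 significant figures: 26.3.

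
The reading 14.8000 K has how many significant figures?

14.8000: trailing zeros after a decimal point are significant.

6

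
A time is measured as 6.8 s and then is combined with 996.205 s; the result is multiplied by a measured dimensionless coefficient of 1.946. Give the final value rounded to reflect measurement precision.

6.8 s + 996.205 s = 1003.005 s; the sum is limited to 1 decimal place (5 s.f.).
Carrying full precision, 1003.005 × 1.946 = 1951.84773 s; 1.946 has 4 s.f., so the result keeps min(5, 4) = 4 s.f.
Rounded to 4 significant figures: 1952 s.

1952 s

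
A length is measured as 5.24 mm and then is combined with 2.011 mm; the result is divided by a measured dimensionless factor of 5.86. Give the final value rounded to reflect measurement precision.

1.24 mm

5.24 mm + 2.011 mm = 7.251 mm; the sum is limited to 2 decimal places (3 s.f.).
Carrying full precision, 7.251 ÷ 5.86 = 1.23737201365… mm; 5.86 has 3 s.f., so the result keeps min(3, 3) = 3 s.f.
Rounded to 3 significant figures: 1.24 mm.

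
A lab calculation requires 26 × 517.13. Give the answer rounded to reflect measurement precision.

26 × 517.13 = 13445.38
Multiplication/division keeps the fewest significant figures: 26 → 2 s.f., 517.13 → 5 s.f.; limit is 2.
Rounded to 2 significant figures: 1.3 × 10^4.

1.3 × 10^4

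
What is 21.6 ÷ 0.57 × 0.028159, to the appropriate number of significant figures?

1.1

21.6 ÷ 0.57 × 0.028159 = 1.06707789474…
Multiplication/division keeps the fewest significant figures: 21.6 → 3 s.f., 0.57 → 2 s.f., 0.028159 → 5 s.f.; limit is 2.
Rounded to 2 significant figures: 1.1.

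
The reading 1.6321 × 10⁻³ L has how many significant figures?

5

1.6321 × 10⁻³: in scientific notation every digit of the coefficient is significant.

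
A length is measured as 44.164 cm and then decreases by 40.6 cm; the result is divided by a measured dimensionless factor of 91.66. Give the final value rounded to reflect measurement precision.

44.164 cm − 40.6 cm = 3.564 cm; the difference is limited to 1 decimal place (2 s.f.).
Carrying full precision, 3.564 ÷ 91.66 = 0.038882827842… cm; 91.66 has 4 s.f., so the result keeps min(2, 4) = 2 s.f.
Rounded to 2 significant figures: 3.9 × 10^-2 cm.

3.9 × 10^-2 cm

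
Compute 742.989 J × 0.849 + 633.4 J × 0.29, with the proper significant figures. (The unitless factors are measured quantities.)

742.989 × 0.849 = 630.797661 → 631 J (3 s.f., last digit at the 10^0 place).
633.4 × 0.29 = 183.686 → 1.8 × 10^2 J (2 s.f., last digit at the 10^1 place).
Sum: 814.483661 J; keep the coarser place, 10^1.
Result: 8.1 × 10^2 J.

8.1 × 10^2 J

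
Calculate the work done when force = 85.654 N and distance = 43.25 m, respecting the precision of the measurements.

work done = 85.654 N × 43.25 m = 3704.5355 J.
85.654 has 5 significant figures; 43.25 has 4.
Division/multiplication keeps the fewest: 4 significant figures.
Rounded: 3705 J.

3705 J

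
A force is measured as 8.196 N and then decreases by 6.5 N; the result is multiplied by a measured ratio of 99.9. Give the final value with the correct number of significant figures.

1.7 × 10^2 N

8.196 N − 6.5 N = 1.696 N; the difference is limited to 1 decimal place (2 s.f.).
Carrying full precision, 1.696 × 99.9 = 169.4304 N; 99.9 has 3 s.f., so the result keeps min(2, 3) = 2 s.f.
Rounded to 2 significant figures: 1.7 × 10^2 N.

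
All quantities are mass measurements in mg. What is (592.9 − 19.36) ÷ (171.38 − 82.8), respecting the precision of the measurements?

592.9 − 19.36 = 573.54, limited to 1 d.p. → 4 s.f.; 171.38 − 82.8 = 88.58, limited to 1 d.p. → 3 s.f.
Carrying full precision, 573.54 ÷ 88.58 = 6.47482501693…; keep min(4, 3) = 3 s.f.
Rounded to 3 significant figures: 6.47.

6.47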